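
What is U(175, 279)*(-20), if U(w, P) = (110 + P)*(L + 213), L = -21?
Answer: -1493760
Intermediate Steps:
U(w, P) = 21120 + 192*P (U(w, P) = (110 + P)*(-21 + 213) = (110 + P)*192 = 21120 + 192*P)
U(175, 279)*(-20) = (21120 + 192*279)*(-20) = (21120 + 53568)*(-20) = 74688*(-20) = -1493760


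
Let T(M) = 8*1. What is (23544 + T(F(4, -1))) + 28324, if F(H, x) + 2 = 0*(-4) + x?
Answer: 51876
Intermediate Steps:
F(H, x) = -2 + x (F(H, x) = -2 + (0*(-4) + x) = -2 + (0 + x) = -2 + x)
T(M) = 8
(23544 + T(F(4, -1))) + 28324 = (23544 + 8) + 28324 = 23552 + 28324 = 51876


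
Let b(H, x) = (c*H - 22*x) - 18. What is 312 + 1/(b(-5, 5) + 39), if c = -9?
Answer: 13727/44 ≈ 311.98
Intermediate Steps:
b(H, x) = -18 - 22*x - 9*H (b(H, x) = (-9*H - 22*x) - 18 = (-22*x - 9*H) - 18 = -18 - 22*x - 9*H)
312 + 1/(b(-5, 5) + 39) = 312 + 1/((-18 - 22*5 - 9*(-5)) + 39) = 312 + 1/((-18 - 110 + 45) + 39) = 312 + 1/(-83 + 39) = 312 + 1/(-44) = 312 - 1/44 = 13727/44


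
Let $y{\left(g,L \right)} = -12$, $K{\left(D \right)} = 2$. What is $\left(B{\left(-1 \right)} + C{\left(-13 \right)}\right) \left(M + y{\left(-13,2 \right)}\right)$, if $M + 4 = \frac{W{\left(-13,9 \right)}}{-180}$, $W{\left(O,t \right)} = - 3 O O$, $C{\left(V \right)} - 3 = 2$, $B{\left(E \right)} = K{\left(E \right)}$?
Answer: $- \frac{5537}{60} \approx -92.283$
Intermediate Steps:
$B{\left(E \right)} = 2$
$C{\left(V \right)} = 5$ ($C{\left(V \right)} = 3 + 2 = 5$)
$W{\left(O,t \right)} = - 3 O^{2}$
$M = - \frac{71}{60}$ ($M = -4 + \frac{\left(-3\right) \left(-13\right)^{2}}{-180} = -4 + \left(-3\right) 169 \left(- \frac{1}{180}\right) = -4 - - \frac{169}{60} = -4 + \frac{169}{60} = - \frac{71}{60} \approx -1.1833$)
$\left(B{\left(-1 \right)} + C{\left(-13 \right)}\right) \left(M + y{\left(-13,2 \right)}\right) = \left(2 + 5\right) \left(- \frac{71}{60} - 12\right) = 7 \left(- \frac{791}{60}\right) = - \frac{5537}{60}$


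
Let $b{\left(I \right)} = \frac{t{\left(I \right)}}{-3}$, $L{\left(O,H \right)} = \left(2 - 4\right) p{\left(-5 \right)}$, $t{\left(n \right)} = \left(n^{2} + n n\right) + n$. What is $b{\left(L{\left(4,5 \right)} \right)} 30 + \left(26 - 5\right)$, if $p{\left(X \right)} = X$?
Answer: $-2079$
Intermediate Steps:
$t{\left(n \right)} = n + 2 n^{2}$ ($t{\left(n \right)} = \left(n^{2} + n^{2}\right) + n = 2 n^{2} + n = n + 2 n^{2}$)
$L{\left(O,H \right)} = 10$ ($L{\left(O,H \right)} = \left(2 - 4\right) \left(-5\right) = \left(-2\right) \left(-5\right) = 10$)
$b{\left(I \right)} = - \frac{I \left(1 + 2 I\right)}{3}$ ($b{\left(I \right)} = \frac{I \left(1 + 2 I\right)}{-3} = I \left(1 + 2 I\right) \left(- \frac{1}{3}\right) = - \frac{I \left(1 + 2 I\right)}{3}$)
$b{\left(L{\left(4,5 \right)} \right)} 30 + \left(26 - 5\right) = \left(- \frac{1}{3}\right) 10 \left(1 + 2 \cdot 10\right) 30 + \left(26 - 5\right) = \left(- \frac{1}{3}\right) 10 \left(1 + 20\right) 30 + 21 = \left(- \frac{1}{3}\right) 10 \cdot 21 \cdot 30 + 21 = \left(-70\right) 30 + 21 = -2100 + 21 = -2079$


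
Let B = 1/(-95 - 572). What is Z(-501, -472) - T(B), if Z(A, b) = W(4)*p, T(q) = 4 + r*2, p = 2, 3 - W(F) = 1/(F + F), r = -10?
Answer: 87/4 ≈ 21.750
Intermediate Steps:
B = -1/667 (B = 1/(-667) = -1/667 ≈ -0.0014993)
W(F) = 3 - 1/(2*F) (W(F) = 3 - 1/(F + F) = 3 - 1/(2*F))
T(q) = -16 (T(q) = 4 - 10*2 = 4 - 20 = -16)
Z(A, b) = 23/4 (Z(A, b) = (3 - 1/2/4)*2 = (3 - 1/2*1/4)*2 = (3 - 1/8)*2 = (23/8)*2 = 23/4)
Z(-501, -472) - T(B) = 23/4 - 1*(-16) = 23/4 + 16 = 87/4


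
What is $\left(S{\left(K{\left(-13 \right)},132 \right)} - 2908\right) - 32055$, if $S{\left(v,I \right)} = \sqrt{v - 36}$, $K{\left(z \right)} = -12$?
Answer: $-34963 + 4 i \sqrt{3} \approx -34963.0 + 6.9282 i$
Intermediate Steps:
$S{\left(v,I \right)} = \sqrt{-36 + v}$
$\left(S{\left(K{\left(-13 \right)},132 \right)} - 2908\right) - 32055 = \left(\sqrt{-36 - 12} - 2908\right) - 32055 = \left(\sqrt{-48} - 2908\right) - 32055 = \left(4 i \sqrt{3} - 2908\right) - 32055 = \left(-2908 + 4 i \sqrt{3}\right) - 32055 = -34963 + 4 i \sqrt{3}$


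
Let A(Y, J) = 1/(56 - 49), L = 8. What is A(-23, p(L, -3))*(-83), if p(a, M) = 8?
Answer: -83/7 ≈ -11.857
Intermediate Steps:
A(Y, J) = ⅐ (A(Y, J) = 1/7 = ⅐)
A(-23, p(L, -3))*(-83) = (⅐)*(-83) = -83/7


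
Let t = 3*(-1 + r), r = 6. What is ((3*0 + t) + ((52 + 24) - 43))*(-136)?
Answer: -6528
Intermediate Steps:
t = 15 (t = 3*(-1 + 6) = 3*5 = 15)
((3*0 + t) + ((52 + 24) - 43))*(-136) = ((3*0 + 15) + ((52 + 24) - 43))*(-136) = ((0 + 15) + (76 - 43))*(-136) = (15 + 33)*(-136) = 48*(-136) = -6528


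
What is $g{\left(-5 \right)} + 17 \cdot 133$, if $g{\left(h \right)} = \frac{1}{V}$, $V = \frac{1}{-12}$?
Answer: $2249$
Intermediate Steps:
$V = - \frac{1}{12} \approx -0.083333$
$g{\left(h \right)} = -12$ ($g{\left(h \right)} = \frac{1}{- \frac{1}{12}} = -12$)
$g{\left(-5 \right)} + 17 \cdot 133 = -12 + 17 \cdot 133 = -12 + 2261 = 2249$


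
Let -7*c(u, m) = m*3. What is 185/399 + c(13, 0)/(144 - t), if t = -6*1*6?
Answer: 185/399 ≈ 0.46366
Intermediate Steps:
t = -36 (t = -6*6 = -36)
c(u, m) = -3*m/7 (c(u, m) = -m*3/7 = -3*m/7)
185/399 + c(13, 0)/(144 - t) = 185/399 + (-3/7*0)/(144 - 1*(-36)) = 185*(1/399) + 0/(144 + 36) = 185/399 + 0/180 = 185/399 + 0*(1/180) = 185/399 + 0 = 185/399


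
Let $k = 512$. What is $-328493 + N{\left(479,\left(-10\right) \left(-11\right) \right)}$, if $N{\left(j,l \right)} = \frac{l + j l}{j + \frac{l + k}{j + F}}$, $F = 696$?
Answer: $- \frac{185026355371}{563447} \approx -3.2838 \cdot 10^{5}$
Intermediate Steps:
$N{\left(j,l \right)} = \frac{l + j l}{j + \frac{512 + l}{696 + j}}$ ($N{\left(j,l \right)} = \frac{l + j l}{j + \frac{l + 512}{j + 696}} = \frac{l + j l}{j + \frac{512 + l}{696 + j}}$)
$-328493 + N{\left(479,\left(-10\right) \left(-11\right) \right)} = -328493 + \frac{\left(-10\right) \left(-11\right) \left(696 + 479^{2} + 697 \cdot 479\right)}{512 - -110 + 479^{2} + 696 \cdot 479} = -328493 + \frac{110 \left(696 + 229441 + 333863\right)}{512 + 110 + 229441 + 333384} = -328493 + 110 \cdot \frac{1}{563447} \cdot 564000 = -328493 + \frac{62040000}{563447} = - \frac{185026355371}{563447}$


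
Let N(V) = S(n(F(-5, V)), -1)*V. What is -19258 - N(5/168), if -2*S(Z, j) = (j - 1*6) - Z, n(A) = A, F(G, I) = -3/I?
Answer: -924317/48 ≈ -19257.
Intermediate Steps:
S(Z, j) = 3 + Z/2 - j/2 (S(Z, j) = -((j - 1*6) - Z)/2 = -((j - 6) - Z)/2 = -((-6 + j) - Z)/2 = -(-6 + j - Z)/2 = 3 + Z/2 - j/2)
N(V) = V*(7/2 - 3/(2*V)) (N(V) = (3 + (-3/V)/2 - ½*(-1))*V = (3 - 3/(2*V) + ½)*V = (7/2 - 3/(2*V))*V = V*(7/2 - 3/(2*V)))
-19258 - N(5/168) = -19258 - (-3/2 + 7*(5/168)/2) = -19258 - (-3/2 + 7*(5*(1/168))/2) = -19258 - (-3/2 + (7/2)*(5/168)) = -19258 - (-3/2 + 5/48) = -19258 - 1*(-67/48) = -19258 + 67/48 = -924317/48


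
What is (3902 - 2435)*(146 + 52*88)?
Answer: 6927174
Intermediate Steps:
(3902 - 2435)*(146 + 52*88) = 1467*(146 + 4576) = 1467*4722 = 6927174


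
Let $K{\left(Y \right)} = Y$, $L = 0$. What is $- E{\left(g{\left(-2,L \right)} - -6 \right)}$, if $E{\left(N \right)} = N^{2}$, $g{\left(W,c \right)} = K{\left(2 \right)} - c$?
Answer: $-64$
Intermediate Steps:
$g{\left(W,c \right)} = 2 - c$
$- E{\left(g{\left(-2,L \right)} - -6 \right)} = - \left(\left(2 - 0\right) - -6\right)^{2} = - \left(\left(2 + 0\right) + 6\right)^{2} = - \left(2 + 6\right)^{2} = - 8^{2} = \left(-1\right) 64 = -64$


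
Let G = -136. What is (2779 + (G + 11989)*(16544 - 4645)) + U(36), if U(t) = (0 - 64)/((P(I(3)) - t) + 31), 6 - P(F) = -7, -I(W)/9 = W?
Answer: 141041618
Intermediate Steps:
I(W) = -9*W
P(F) = 13 (P(F) = 6 - 1*(-7) = 6 + 7 = 13)
U(t) = -64/(44 - t) (U(t) = (0 - 64)/((13 - t) + 31) = -64/(44 - t))
(2779 + (G + 11989)*(16544 - 4645)) + U(36) = (2779 + (-136 + 11989)*(16544 - 4645)) + 64/(-44 + 36) = (2779 + 11853*11899) + 64/(-8) = (2779 + 141038847) + 64*(-⅛) = 141041626 - 8 = 141041618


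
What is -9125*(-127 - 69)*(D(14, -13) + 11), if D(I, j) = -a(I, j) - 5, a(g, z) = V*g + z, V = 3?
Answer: -41135500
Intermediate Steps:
a(g, z) = z + 3*g (a(g, z) = 3*g + z = z + 3*g)
D(I, j) = -5 - j - 3*I (D(I, j) = -(j + 3*I) - 5 = (-j - 3*I) - 5 = -5 - j - 3*I)
-9125*(-127 - 69)*(D(14, -13) + 11) = -9125*(-127 - 69)*((-5 - 1*(-13) - 3*14) + 11) = -(-1788500)*((-5 + 13 - 42) + 11) = -(-1788500)*(-34 + 11) = -(-1788500)*(-23) = -9125*4508 = -41135500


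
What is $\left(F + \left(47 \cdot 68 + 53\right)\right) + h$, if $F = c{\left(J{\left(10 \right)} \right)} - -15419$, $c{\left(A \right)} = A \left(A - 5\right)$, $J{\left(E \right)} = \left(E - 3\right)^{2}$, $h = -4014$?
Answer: $16810$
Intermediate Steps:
$J{\left(E \right)} = \left(-3 + E\right)^{2}$
$c{\left(A \right)} = A \left(-5 + A\right)$
$F = 17575$ ($F = \left(-3 + 10\right)^{2} \left(-5 + \left(-3 + 10\right)^{2}\right) - -15419 = 7^{2} \left(-5 + 7^{2}\right) + 15419 = 49 \left(-5 + 49\right) + 15419 = 49 \cdot 44 + 15419 = 2156 + 15419 = 17575$)
$\left(F + \left(47 \cdot 68 + 53\right)\right) + h = \left(17575 + \left(47 \cdot 68 + 53\right)\right) - 4014 = \left(17575 + \left(3196 + 53\right)\right) - 4014 = \left(17575 + 3249\right) - 4014 = 20824 - 4014 = 16810$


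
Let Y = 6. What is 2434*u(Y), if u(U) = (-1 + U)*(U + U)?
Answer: 146040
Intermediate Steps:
u(U) = 2*U*(-1 + U) (u(U) = (-1 + U)*(2*U) = 2*U*(-1 + U))
2434*u(Y) = 2434*(2*6*(-1 + 6)) = 2434*(2*6*5) = 2434*60 = 146040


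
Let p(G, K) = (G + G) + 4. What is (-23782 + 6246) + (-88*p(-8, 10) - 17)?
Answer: -16497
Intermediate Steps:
p(G, K) = 4 + 2*G (p(G, K) = 2*G + 4 = 4 + 2*G)
(-23782 + 6246) + (-88*p(-8, 10) - 17) = (-23782 + 6246) + (-88*(4 + 2*(-8)) - 17) = -17536 + (-88*(4 - 16) - 17) = -17536 + (-88*(-12) - 17) = -17536 + (1056 - 17) = -17536 + 1039 = -16497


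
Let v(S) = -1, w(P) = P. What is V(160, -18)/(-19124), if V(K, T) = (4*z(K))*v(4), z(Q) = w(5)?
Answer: 5/4781 ≈ 0.0010458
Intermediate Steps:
z(Q) = 5
V(K, T) = -20 (V(K, T) = (4*5)*(-1) = 20*(-1) = -20)
V(160, -18)/(-19124) = -20/(-19124) = -20*(-1/19124) = 5/4781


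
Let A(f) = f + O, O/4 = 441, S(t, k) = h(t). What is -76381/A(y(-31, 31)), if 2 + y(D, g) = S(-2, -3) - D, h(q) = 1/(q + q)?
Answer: -305524/7171 ≈ -42.605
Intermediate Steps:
h(q) = 1/(2*q)
S(t, k) = 1/(2*t)
y(D, g) = -9/4 - D (y(D, g) = -2 + ((1/2)/(-2) - D) = -2 + ((1/2)*(-1/2) - D) = -2 + (-1/4 - D) = -9/4 - D)
O = 1764 (O = 4*441 = 1764)
A(f) = 1764 + f (A(f) = f + 1764 = 1764 + f)
-76381/A(y(-31, 31)) = -76381/(1764 + (-9/4 - 1*(-31))) = -76381/(1764 + (-9/4 + 31)) = -76381/(1764 + 115/4) = -76381/7171/4 = -76381*4/7171 = -305524/7171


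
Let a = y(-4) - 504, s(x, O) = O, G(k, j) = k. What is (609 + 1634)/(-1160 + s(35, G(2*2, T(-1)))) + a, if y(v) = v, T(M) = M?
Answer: -589491/1156 ≈ -509.94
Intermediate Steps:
a = -508 (a = -4 - 504 = -508)
(609 + 1634)/(-1160 + s(35, G(2*2, T(-1)))) + a = (609 + 1634)/(-1160 + 2*2) - 508 = 2243/(-1160 + 4) - 508 = 2243/(-1156) - 508 = 2243*(-1/1156) - 508 = -2243/1156 - 508 = -589491/1156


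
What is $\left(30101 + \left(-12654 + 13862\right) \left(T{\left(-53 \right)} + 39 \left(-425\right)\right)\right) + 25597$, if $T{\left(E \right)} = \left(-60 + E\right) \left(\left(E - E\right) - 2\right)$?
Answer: $-19693894$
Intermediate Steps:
$T{\left(E \right)} = 120 - 2 E$ ($T{\left(E \right)} = \left(-60 + E\right) \left(0 - 2\right) = \left(-60 + E\right) \left(-2\right) = 120 - 2 E$)
$\left(30101 + \left(-12654 + 13862\right) \left(T{\left(-53 \right)} + 39 \left(-425\right)\right)\right) + 25597 = \left(30101 + \left(-12654 + 13862\right) \left(\left(120 - -106\right) + 39 \left(-425\right)\right)\right) + 25597 = \left(30101 + 1208 \left(\left(120 + 106\right) - 16575\right)\right) + 25597 = \left(30101 + 1208 \left(226 - 16575\right)\right) + 25597 = \left(30101 + 1208 \left(-16349\right)\right) + 25597 = \left(30101 - 19749592\right) + 25597 = -19719491 + 25597 = -19693894$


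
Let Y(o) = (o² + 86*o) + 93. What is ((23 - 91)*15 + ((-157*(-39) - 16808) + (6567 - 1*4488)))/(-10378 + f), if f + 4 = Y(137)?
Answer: -4813/10131 ≈ -0.47508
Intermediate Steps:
Y(o) = 93 + o² + 86*o
f = 30640 (f = -4 + (93 + 137² + 86*137) = -4 + (93 + 18769 + 11782) = -4 + 30644 = 30640)
((23 - 91)*15 + ((-157*(-39) - 16808) + (6567 - 1*4488)))/(-10378 + f) = ((23 - 91)*15 + ((-157*(-39) - 16808) + (6567 - 1*4488)))/(-10378 + 30640) = (-68*15 + ((6123 - 16808) + (6567 - 4488)))/20262 = (-1020 + (-10685 + 2079))*(1/20262) = (-1020 - 8606)*(1/20262) = -9626*1/20262 = -4813/10131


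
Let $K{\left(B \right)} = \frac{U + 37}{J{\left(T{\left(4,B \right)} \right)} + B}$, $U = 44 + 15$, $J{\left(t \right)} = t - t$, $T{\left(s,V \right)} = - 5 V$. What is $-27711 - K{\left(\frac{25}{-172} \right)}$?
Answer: $- \frac{676263}{25} \approx -27051.0$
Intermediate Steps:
$J{\left(t \right)} = 0$
$U = 59$
$K{\left(B \right)} = \frac{96}{B}$ ($K{\left(B \right)} = \frac{59 + 37}{0 + B} = \frac{96}{B}$)
$-27711 - K{\left(\frac{25}{-172} \right)} = -27711 - \frac{96}{25 \frac{1}{-172}} = -27711 - \frac{96}{25 \left(- \frac{1}{172}\right)} = -27711 - \frac{96}{- \frac{25}{172}} = -27711 - 96 \left(- \frac{172}{25}\right) = -27711 - - \frac{16512}{25} = -27711 + \frac{16512}{25} = - \frac{676263}{25}$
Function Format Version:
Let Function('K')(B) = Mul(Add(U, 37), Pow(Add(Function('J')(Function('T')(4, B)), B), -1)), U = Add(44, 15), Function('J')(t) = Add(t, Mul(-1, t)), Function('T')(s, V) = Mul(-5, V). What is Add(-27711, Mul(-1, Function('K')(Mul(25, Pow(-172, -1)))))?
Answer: Rational(-676263, 25) ≈ -27051.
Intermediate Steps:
Function('J')(t) = 0
U = 59
Function('K')(B) = Mul(96, Pow(B, -1)) (Function('K')(B) = Mul(Add(59, 37), Pow(Add(0, B), -1)) = Mul(96, Pow(B, -1)))
Add(-27711, Mul(-1, Function('K')(Mul(25, Pow(-172, -1))))) = Add(-27711, Mul(-1, Mul(96, Pow(Mul(25, Pow(-172, -1)), -1)))) = Add(-27711, Mul(-1, Mul(96, Pow(Mul(25, Rational(-1, 172)), -1)))) = Add(-27711, Mul(-1, Mul(96, Pow(Rational(-25, 172), -1)))) = Add(-27711, Mul(-1, Mul(96, Rational(-172, 25)))) = Add(-27711, Mul(-1, Rational(-16512, 25))) = Add(-27711, Rational(16512, 25)) = Rational(-676263, 25)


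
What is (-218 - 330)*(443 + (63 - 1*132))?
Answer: -204952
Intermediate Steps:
(-218 - 330)*(443 + (63 - 1*132)) = -548*(443 + (63 - 132)) = -548*(443 - 69) = -548*374 = -204952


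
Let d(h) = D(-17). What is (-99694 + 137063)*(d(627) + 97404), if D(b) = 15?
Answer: 3640450611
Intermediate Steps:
d(h) = 15
(-99694 + 137063)*(d(627) + 97404) = (-99694 + 137063)*(15 + 97404) = 37369*97419 = 3640450611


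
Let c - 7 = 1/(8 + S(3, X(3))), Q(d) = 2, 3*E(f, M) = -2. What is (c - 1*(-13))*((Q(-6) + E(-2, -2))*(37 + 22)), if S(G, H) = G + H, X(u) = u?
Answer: 33158/21 ≈ 1579.0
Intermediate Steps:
E(f, M) = -⅔ (E(f, M) = (⅓)*(-2) = -⅔)
c = 99/14 (c = 7 + 1/(8 + (3 + 3)) = 7 + 1/(8 + 6) = 7 + 1/14 = 99/14 ≈ 7.0714)
(c - 1*(-13))*((Q(-6) + E(-2, -2))*(37 + 22)) = (99/14 - 1*(-13))*((2 - ⅔)*(37 + 22)) = (99/14 + 13)*((4/3)*59) = (281/14)*(236/3) = 33158/21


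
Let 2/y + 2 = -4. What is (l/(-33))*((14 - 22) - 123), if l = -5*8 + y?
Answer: -1441/9 ≈ -160.11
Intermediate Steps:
y = -1/3 (y = 2/(-2 - 4) = 2/(-6) = 2*(-1/6) = -1/3 ≈ -0.33333)
l = -121/3 (l = -5*8 - 1/3 = -40 - 1/3 = -121/3 ≈ -40.333)
(l/(-33))*((14 - 22) - 123) = (-121/3/(-33))*((14 - 22) - 123) = (-121/3*(-1/33))*(-8 - 123) = (11/9)*(-131) = -1441/9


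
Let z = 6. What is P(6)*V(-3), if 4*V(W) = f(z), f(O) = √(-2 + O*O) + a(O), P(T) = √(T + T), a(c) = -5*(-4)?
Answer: √3*(20 + √34)/2 ≈ 22.370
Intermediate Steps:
a(c) = 20
P(T) = √2*√T (P(T) = √(2*T) = √2*√T)
f(O) = 20 + √(-2 + O²) (f(O) = √(-2 + O*O) + 20 = √(-2 + O²) + 20 = 20 + √(-2 + O²))
V(W) = 5 + √34/4 (V(W) = (20 + √(-2 + 6²))/4 = (20 + √(-2 + 36))/4 = (20 + √34)/4 = 5 + √34/4)
P(6)*V(-3) = (√2*√6)*(5 + √34/4) = (2*√3)*(5 + √34/4) = 2*√3*(5 + √34/4)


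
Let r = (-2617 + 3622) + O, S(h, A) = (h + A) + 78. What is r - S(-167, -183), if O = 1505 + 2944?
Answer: 5726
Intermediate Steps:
O = 4449
S(h, A) = 78 + A + h (S(h, A) = (A + h) + 78 = 78 + A + h)
r = 5454 (r = (-2617 + 3622) + 4449 = 1005 + 4449 = 5454)
r - S(-167, -183) = 5454 - (78 - 183 - 167) = 5454 - 1*(-272) = 5454 + 272 = 5726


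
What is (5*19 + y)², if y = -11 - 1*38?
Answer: 2116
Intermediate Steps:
y = -49 (y = -11 - 38 = -49)
(5*19 + y)² = (5*19 - 49)² = (95 - 49)² = 46² = 2116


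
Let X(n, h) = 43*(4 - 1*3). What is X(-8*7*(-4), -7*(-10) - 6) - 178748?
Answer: -178705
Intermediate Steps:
X(n, h) = 43 (X(n, h) = 43*(4 - 3) = 43*1 = 43)
X(-8*7*(-4), -7*(-10) - 6) - 178748 = 43 - 178748 = -178705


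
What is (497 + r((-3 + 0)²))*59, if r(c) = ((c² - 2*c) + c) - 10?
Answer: 32981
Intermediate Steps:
r(c) = -10 + c² - c (r(c) = (c² - c) - 10 = -10 + c² - c)
(497 + r((-3 + 0)²))*59 = (497 + (-10 + ((-3 + 0)²)² - (-3 + 0)²))*59 = (497 + (-10 + ((-3)²)² - 1*(-3)²))*59 = (497 + (-10 + 9² - 1*9))*59 = (497 + (-10 + 81 - 9))*59 = (497 + 62)*59 = 559*59 = 32981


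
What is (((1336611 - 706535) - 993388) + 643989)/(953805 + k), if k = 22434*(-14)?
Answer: 93559/213243 ≈ 0.43874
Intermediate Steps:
k = -314076
(((1336611 - 706535) - 993388) + 643989)/(953805 + k) = (((1336611 - 706535) - 993388) + 643989)/(953805 - 314076) = ((630076 - 993388) + 643989)/639729 = (-363312 + 643989)*(1/639729) = 280677*(1/639729) = 93559/213243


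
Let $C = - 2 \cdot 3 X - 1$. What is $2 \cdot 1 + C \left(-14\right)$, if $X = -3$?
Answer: $-236$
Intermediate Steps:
$C = 17$ ($C = - 2 \cdot 3 \left(-3\right) - 1 = \left(-2\right) \left(-9\right) - 1 = 18 - 1 = 17$)
$2 \cdot 1 + C \left(-14\right) = 2 \cdot 1 + 17 \left(-14\right) = 2 - 238 = -236$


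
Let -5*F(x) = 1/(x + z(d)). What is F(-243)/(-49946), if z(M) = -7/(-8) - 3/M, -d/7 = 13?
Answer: -28/1692814015 ≈ -1.6540e-8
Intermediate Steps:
d = -91 (d = -7*13 = -91)
z(M) = 7/8 - 3/M (z(M) = -7*(-⅛) - 3/M = 7/8 - 3/M)
F(x) = -1/(5*(661/728 + x)) (F(x) = -1/(5*(x + (7/8 - 3/(-91)))) = -1/(5*(x + (7/8 - 3*(-1/91)))) = -1/(5*(x + (7/8 + 3/91))) = -1/(5*(x + 661/728)) = -1/(5*(661/728 + x)))
F(-243)/(-49946) = -728/(3305 + 3640*(-243))/(-49946) = -728/(3305 - 884520)*(-1/49946) = -728/(-881215)*(-1/49946) = -728*(-1/881215)*(-1/49946) = (728/881215)*(-1/49946) = -28/1692814015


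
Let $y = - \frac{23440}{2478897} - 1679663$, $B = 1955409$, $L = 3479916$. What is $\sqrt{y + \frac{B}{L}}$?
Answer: $\frac{i \sqrt{385772697648692456521731973089}}{479241851814} \approx 1296.0 i$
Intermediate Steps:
$y = - \frac{4163711595151}{2478897}$ ($y = \left(-23440\right) \frac{1}{2478897} - 1679663 = - \frac{23440}{2478897} - 1679663 = - \frac{4163711595151}{2478897} \approx -1.6797 \cdot 10^{6}$)
$\sqrt{y + \frac{B}{L}} = \sqrt{- \frac{4163711595151}{2478897} + \frac{1955409}{3479916}} = \sqrt{- \frac{4163711595151}{2478897} + 1955409 \cdot \frac{1}{3479916}} = \sqrt{- \frac{4163711595151}{2478897} + \frac{651803}{1159972}} = \sqrt{- \frac{4829787250697994481}{2875451110884}} = \frac{i \sqrt{385772697648692456521731973089}}{479241851814}$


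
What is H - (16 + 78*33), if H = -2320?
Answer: -4910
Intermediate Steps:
H - (16 + 78*33) = -2320 - (16 + 78*33) = -2320 - (16 + 2574) = -2320 - 1*2590 = -2320 - 2590 = -4910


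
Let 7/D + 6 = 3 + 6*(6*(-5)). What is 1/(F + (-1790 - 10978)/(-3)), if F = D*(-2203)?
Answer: 183/794269 ≈ 0.00023040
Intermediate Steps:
D = -7/183 (D = 7/(-6 + (3 + 6*(6*(-5)))) = 7/(-6 + (3 + 6*(-30))) = 7/(-6 + (3 - 180)) = 7/(-6 - 177) = 7/(-183) = 7*(-1/183) = -7/183 ≈ -0.038251)
F = 15421/183 (F = -7/183*(-2203) = 15421/183 ≈ 84.268)
1/(F + (-1790 - 10978)/(-3)) = 1/(15421/183 + (-1790 - 10978)/(-3)) = 1/(15421/183 - 12768*(-1/3)) = 1/(15421/183 + 4256) = 1/(794269/183) = 183/794269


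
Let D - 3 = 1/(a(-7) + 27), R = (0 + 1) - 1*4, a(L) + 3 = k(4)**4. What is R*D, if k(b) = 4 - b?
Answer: -73/8 ≈ -9.1250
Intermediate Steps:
a(L) = -3 (a(L) = -3 + (4 - 1*4)**4 = -3 + (4 - 4)**4 = -3 + 0**4 = -3 + 0 = -3)
R = -3 (R = 1 - 4 = -3)
D = 73/24 (D = 3 + 1/(-3 + 27) = 3 + 1/24 = 73/24 ≈ 3.0417)
R*D = -3*73/24 = -73/8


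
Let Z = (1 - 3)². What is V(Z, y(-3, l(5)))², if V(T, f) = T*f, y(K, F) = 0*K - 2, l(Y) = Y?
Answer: 64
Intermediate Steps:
Z = 4 (Z = (-2)² = 4)
y(K, F) = -2 (y(K, F) = 0 - 2 = -2)
V(Z, y(-3, l(5)))² = (4*(-2))² = (-8)² = 64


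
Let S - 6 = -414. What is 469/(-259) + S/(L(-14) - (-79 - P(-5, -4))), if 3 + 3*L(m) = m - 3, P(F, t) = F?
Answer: -29411/3737 ≈ -7.8702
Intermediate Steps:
S = -408 (S = 6 - 414 = -408)
L(m) = -2 + m/3 (L(m) = -1 + (m - 3)/3 = -1 + (-3 + m)/3 = -1 + (-1 + m/3) = -2 + m/3)
469/(-259) + S/(L(-14) - (-79 - P(-5, -4))) = 469/(-259) - 408/((-2 + (1/3)*(-14)) - (-79 - 1*(-5))) = 469*(-1/259) - 408/((-2 - 14/3) - (-79 + 5)) = -67/37 - 408/(-20/3 - 1*(-74)) = -67/37 - 408/(-20/3 + 74) = -67/37 - 408/202/3 = -67/37 - 408*3/202 = -67/37 - 612/101 = -29411/3737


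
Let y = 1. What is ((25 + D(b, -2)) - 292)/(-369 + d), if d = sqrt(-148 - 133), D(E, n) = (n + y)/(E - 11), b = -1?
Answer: 393969/545768 + 3203*I*sqrt(281)/1637304 ≈ 0.72186 + 0.032793*I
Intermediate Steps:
D(E, n) = (1 + n)/(-11 + E) (D(E, n) = (n + 1)/(E - 11) = (1 + n)/(-11 + E))
d = I*sqrt(281) (d = sqrt(-281) = I*sqrt(281) ≈ 16.763*I)
((25 + D(b, -2)) - 292)/(-369 + d) = ((25 + (1 - 2)/(-11 - 1)) - 292)/(-369 + I*sqrt(281)) = ((25 - 1/(-12)) - 292)/(-369 + I*sqrt(281)) = ((25 - 1/12*(-1)) - 292)/(-369 + I*sqrt(281)) = ((25 + 1/12) - 292)/(-369 + I*sqrt(281)) = (301/12 - 292)/(-369 + I*sqrt(281)) = -3203/(12*(-369 + I*sqrt(281)))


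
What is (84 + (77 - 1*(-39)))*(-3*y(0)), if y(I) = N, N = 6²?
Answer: -21600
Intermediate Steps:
N = 36
y(I) = 36
(84 + (77 - 1*(-39)))*(-3*y(0)) = (84 + (77 - 1*(-39)))*(-3*36) = (84 + (77 + 39))*(-108) = (84 + 116)*(-108) = 200*(-108) = -21600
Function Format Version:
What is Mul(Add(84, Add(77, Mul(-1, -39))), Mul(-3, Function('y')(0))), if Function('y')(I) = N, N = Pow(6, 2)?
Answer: -21600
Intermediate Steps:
N = 36
Function('y')(I) = 36
Mul(Add(84, Add(77, Mul(-1, -39))), Mul(-3, Function('y')(0))) = Mul(Add(84, Add(77, Mul(-1, -39))), Mul(-3, 36)) = Mul(Add(84, Add(77, 39)), -108) = Mul(Add(84, 116), -108) = Mul(200, -108) = -21600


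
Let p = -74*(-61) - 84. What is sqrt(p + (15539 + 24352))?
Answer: sqrt(44321) ≈ 210.53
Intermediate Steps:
p = 4430 (p = 4514 - 84 = 4430)
sqrt(p + (15539 + 24352)) = sqrt(4430 + (15539 + 24352)) = sqrt(4430 + 39891) = sqrt(44321)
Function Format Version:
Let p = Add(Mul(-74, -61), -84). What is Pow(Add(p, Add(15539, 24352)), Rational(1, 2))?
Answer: Pow(44321, Rational(1, 2)) ≈ 210.53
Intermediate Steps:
p = 4430 (p = Add(4514, -84) = 4430)
Pow(Add(p, Add(15539, 24352)), Rational(1, 2)) = Pow(Add(4430, Add(15539, 24352)), Rational(1, 2)) = Pow(Add(4430, 39891), Rational(1, 2)) = Pow(44321, Rational(1, 2))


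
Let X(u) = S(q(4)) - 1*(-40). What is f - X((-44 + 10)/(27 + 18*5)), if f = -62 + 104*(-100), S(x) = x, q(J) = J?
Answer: -10506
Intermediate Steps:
X(u) = 44 (X(u) = 4 - 1*(-40) = 4 + 40 = 44)
f = -10462 (f = -62 - 10400 = -10462)
f - X((-44 + 10)/(27 + 18*5)) = -10462 - 1*44 = -10462 - 44 = -10506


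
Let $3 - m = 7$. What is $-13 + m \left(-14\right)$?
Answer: $43$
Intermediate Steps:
$m = -4$ ($m = 3 - 7 = -4$)
$-13 + m \left(-14\right) = -13 - -56 = -13 + 56 = 43$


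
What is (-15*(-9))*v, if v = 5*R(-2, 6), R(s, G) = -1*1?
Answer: -675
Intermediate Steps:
R(s, G) = -1
v = -5 (v = 5*(-1) = -5)
(-15*(-9))*v = -15*(-9)*(-5) = 135*(-5) = -675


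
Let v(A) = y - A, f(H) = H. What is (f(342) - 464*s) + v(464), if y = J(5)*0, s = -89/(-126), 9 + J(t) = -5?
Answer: -28334/63 ≈ -449.75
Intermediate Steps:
J(t) = -14 (J(t) = -9 - 5 = -14)
s = 89/126 (s = -89*(-1/126) = 89/126 ≈ 0.70635)
y = 0 (y = -14*0 = 0)
v(A) = -A (v(A) = 0 - A = -A)
(f(342) - 464*s) + v(464) = (342 - 464*89/126) - 1*464 = (342 - 20648/63) - 464 = 898/63 - 464 = -28334/63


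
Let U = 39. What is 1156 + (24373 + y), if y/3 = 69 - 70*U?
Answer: 17546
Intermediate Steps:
y = -7983 (y = 3*(69 - 70*39) = 3*(69 - 2730) = 3*(-2661) = -7983)
1156 + (24373 + y) = 1156 + (24373 - 7983) = 1156 + 16390 = 17546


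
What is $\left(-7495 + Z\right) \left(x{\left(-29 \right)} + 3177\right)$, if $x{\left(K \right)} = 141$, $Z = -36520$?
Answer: $-146041770$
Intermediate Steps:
$\left(-7495 + Z\right) \left(x{\left(-29 \right)} + 3177\right) = \left(-7495 - 36520\right) \left(141 + 3177\right) = \left(-44015\right) 3318 = -146041770$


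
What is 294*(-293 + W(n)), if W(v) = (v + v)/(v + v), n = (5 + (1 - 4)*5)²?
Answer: -85848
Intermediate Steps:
n = 100 (n = (5 - 3*5)² = (5 - 15)² = (-10)² = 100)
W(v) = 1 (W(v) = (2*v)/((2*v)) = (2*v)*(1/(2*v)) = 1)
294*(-293 + W(n)) = 294*(-293 + 1) = 294*(-292) = -85848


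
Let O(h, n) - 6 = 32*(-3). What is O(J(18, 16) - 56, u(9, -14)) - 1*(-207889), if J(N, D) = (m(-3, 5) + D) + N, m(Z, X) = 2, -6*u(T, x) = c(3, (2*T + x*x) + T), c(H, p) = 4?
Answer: 207799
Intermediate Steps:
u(T, x) = -2/3 (u(T, x) = -1/6*4 = -2/3)
J(N, D) = 2 + D + N (J(N, D) = (2 + D) + N = 2 + D + N)
O(h, n) = -90 (O(h, n) = 6 + 32*(-3) = 6 - 96 = -90)
O(J(18, 16) - 56, u(9, -14)) - 1*(-207889) = -90 - 1*(-207889) = -90 + 207889 = 207799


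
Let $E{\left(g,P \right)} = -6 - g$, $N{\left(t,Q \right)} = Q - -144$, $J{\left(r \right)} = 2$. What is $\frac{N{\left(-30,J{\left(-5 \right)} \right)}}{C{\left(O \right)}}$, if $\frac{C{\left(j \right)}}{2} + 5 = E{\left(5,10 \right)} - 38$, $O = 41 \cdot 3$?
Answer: $- \frac{73}{54} \approx -1.3519$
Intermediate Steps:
$N{\left(t,Q \right)} = 144 + Q$ ($N{\left(t,Q \right)} = Q + 144 = 144 + Q$)
$O = 123$
$C{\left(j \right)} = -108$ ($C{\left(j \right)} = -10 + 2 \left(\left(-6 - 5\right) - 38\right) = -10 + 2 \left(-11 - 38\right) = -10 + 2 \left(-49\right) = -10 - 98 = -108$)
$\frac{N{\left(-30,J{\left(-5 \right)} \right)}}{C{\left(O \right)}} = \frac{144 + 2}{-108} = 146 \left(- \frac{1}{108}\right) = - \frac{73}{54}$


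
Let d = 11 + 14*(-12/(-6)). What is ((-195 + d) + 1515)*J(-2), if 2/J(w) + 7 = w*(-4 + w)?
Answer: 2718/5 ≈ 543.60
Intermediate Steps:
d = 39 (d = 11 + 14*(-12*(-⅙)) = 11 + 14*2 = 11 + 28 = 39)
J(w) = 2/(-7 + w*(-4 + w))
((-195 + d) + 1515)*J(-2) = ((-195 + 39) + 1515)*(2/(-7 + (-2)² - 4*(-2))) = (-156 + 1515)*(2/(-7 + 4 + 8)) = 1359*(2/5) = 1359*(2*(⅕)) = 1359*(⅖) = 2718/5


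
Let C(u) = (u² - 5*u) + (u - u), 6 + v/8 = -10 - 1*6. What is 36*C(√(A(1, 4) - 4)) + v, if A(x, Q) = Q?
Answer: -176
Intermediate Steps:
v = -176 (v = -48 + 8*(-10 - 1*6) = -48 + 8*(-10 - 6) = -48 + 8*(-16) = -48 - 128 = -176)
C(u) = u² - 5*u (C(u) = (u² - 5*u) + 0 = u² - 5*u)
36*C(√(A(1, 4) - 4)) + v = 36*(√(4 - 4)*(-5 + √(4 - 4))) - 176 = 36*(√0*(-5 + √0)) - 176 = 36*(0*(-5 + 0)) - 176 = 36*(0*(-5)) - 176 = 36*0 - 176 = 0 - 176 = -176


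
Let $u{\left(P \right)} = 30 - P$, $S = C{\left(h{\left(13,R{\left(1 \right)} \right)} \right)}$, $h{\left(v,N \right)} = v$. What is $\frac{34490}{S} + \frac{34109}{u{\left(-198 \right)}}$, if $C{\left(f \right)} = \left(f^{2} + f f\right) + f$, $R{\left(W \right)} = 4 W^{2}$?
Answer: $\frac{6611993}{26676} \approx 247.86$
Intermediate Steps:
$C{\left(f \right)} = f + 2 f^{2}$ ($C{\left(f \right)} = \left(f^{2} + f^{2}\right) + f = 2 f^{2} + f = f + 2 f^{2}$)
$S = 351$ ($S = 13 \left(1 + 2 \cdot 13\right) = 13 \left(1 + 26\right) = 13 \cdot 27 = 351$)
$\frac{34490}{S} + \frac{34109}{u{\left(-198 \right)}} = \frac{34490}{351} + \frac{34109}{30 - -198} = 34490 \cdot \frac{1}{351} + \frac{34109}{30 + 198} = \frac{34490}{351} + \frac{34109}{228} = \frac{6611993}{26676}$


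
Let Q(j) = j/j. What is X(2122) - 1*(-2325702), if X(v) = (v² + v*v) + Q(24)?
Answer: 11331471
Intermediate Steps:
Q(j) = 1
X(v) = 1 + 2*v² (X(v) = (v² + v*v) + 1 = (v² + v²) + 1 = 2*v² + 1 = 1 + 2*v²)
X(2122) - 1*(-2325702) = (1 + 2*2122²) - 1*(-2325702) = (1 + 2*4502884) + 2325702 = (1 + 9005768) + 2325702 = 9005769 + 2325702 = 11331471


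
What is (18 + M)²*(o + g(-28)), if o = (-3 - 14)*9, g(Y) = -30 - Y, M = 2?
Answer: -62000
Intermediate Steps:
o = -153 (o = -17*9 = -153)
(18 + M)²*(o + g(-28)) = (18 + 2)²*(-153 + (-30 - 1*(-28))) = 20²*(-153 + (-30 + 28)) = 400*(-153 - 2) = 400*(-155) = -62000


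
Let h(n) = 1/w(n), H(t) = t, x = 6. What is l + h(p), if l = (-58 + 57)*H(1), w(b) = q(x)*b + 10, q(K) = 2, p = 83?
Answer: -175/176 ≈ -0.99432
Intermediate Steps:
w(b) = 10 + 2*b (w(b) = 2*b + 10 = 10 + 2*b)
l = -1 (l = (-58 + 57)*1 = -1*1 = -1)
h(n) = 1/(10 + 2*n)
l + h(p) = -1 + 1/(2*(5 + 83)) = -1 + (½)/88 = -1 + (½)*(1/88) = -1 + 1/176 = -175/176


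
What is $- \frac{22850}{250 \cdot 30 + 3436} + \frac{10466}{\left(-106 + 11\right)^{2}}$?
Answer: $- \frac{45882537}{49348700} \approx -0.92976$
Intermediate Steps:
$- \frac{22850}{250 \cdot 30 + 3436} + \frac{10466}{\left(-106 + 11\right)^{2}} = - \frac{22850}{7500 + 3436} + \frac{10466}{\left(-95\right)^{2}} = - \frac{22850}{10936} + \frac{10466}{9025} = \left(-22850\right) \frac{1}{10936} + 10466 \cdot \frac{1}{9025} = - \frac{11425}{5468} + \frac{10466}{9025} = - \frac{45882537}{49348700}$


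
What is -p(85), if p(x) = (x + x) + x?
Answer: -255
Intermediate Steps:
p(x) = 3*x (p(x) = 2*x + x = 3*x)
-p(85) = -3*85 = -1*255 = -255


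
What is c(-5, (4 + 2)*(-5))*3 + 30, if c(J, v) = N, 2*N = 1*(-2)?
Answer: 27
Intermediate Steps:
N = -1 (N = (1*(-2))/2 = (½)*(-2) = -1)
c(J, v) = -1
c(-5, (4 + 2)*(-5))*3 + 30 = -1*3 + 30 = -3 + 30 = 27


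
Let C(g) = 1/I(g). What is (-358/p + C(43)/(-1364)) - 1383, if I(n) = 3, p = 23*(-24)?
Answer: -32525353/23529 ≈ -1382.4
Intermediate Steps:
p = -552
C(g) = 1/3
(-358/p + C(43)/(-1364)) - 1383 = (-358/(-552) + (1/3)/(-1364)) - 1383 = (-358*(-1/552) + (1/3)*(-1/1364)) - 1383 = (179/276 - 1/4092) - 1383 = 15254/23529 - 1383 = -32525353/23529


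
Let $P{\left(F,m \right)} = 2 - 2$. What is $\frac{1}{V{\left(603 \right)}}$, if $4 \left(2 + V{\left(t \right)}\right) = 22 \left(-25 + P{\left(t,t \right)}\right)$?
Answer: $- \frac{2}{279} \approx -0.0071685$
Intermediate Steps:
$P{\left(F,m \right)} = 0$
$V{\left(t \right)} = - \frac{279}{2}$ ($V{\left(t \right)} = -2 + \frac{22 \left(-25 + 0\right)}{4} = -2 + \frac{22 \left(-25\right)}{4} = -2 + \frac{1}{4} \left(-550\right) = -2 - \frac{275}{2} = - \frac{279}{2}$)
$\frac{1}{V{\left(603 \right)}} = \frac{1}{- \frac{279}{2}} = - \frac{2}{279}$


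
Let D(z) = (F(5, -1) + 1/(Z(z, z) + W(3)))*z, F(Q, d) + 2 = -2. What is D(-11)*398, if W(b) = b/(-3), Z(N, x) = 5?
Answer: 32835/2 ≈ 16418.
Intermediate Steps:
F(Q, d) = -4 (F(Q, d) = -2 - 2 = -4)
W(b) = -b/3 (W(b) = b*(-1/3) = -b/3)
D(z) = -15*z/4 (D(z) = (-4 + 1/(5 - 1/3*3))*z = (-4 + 1/(5 - 1))*z = (-4 + 1/4)*z = -15*z/4)
D(-11)*398 = -15/4*(-11)*398 = (165/4)*398 = 32835/2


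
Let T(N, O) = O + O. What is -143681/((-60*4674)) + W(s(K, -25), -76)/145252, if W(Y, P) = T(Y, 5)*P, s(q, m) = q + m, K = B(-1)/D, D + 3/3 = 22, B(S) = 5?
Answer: 5164204553/10183617720 ≈ 0.50711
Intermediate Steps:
T(N, O) = 2*O
D = 21 (D = -1 + 22 = 21)
K = 5/21 ≈ 0.23810
s(q, m) = m + q
W(Y, P) = 10*P (W(Y, P) = (2*5)*P = 10*P)
-143681/((-60*4674)) + W(s(K, -25), -76)/145252 = -143681/((-60*4674)) + (10*(-76))/145252 = -143681/(-280440) - 760*1/145252 = -143681*(-1/280440) - 190/36313 = 143681/280440 - 190/36313 = 5164204553/10183617720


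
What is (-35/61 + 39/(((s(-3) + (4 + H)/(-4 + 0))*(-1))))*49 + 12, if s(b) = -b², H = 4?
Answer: 105758/671 ≈ 157.61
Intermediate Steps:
(-35/61 + 39/(((s(-3) + (4 + H)/(-4 + 0))*(-1))))*49 + 12 = (-35/61 + 39/(((-1*(-3)² + (4 + 4)/(-4 + 0))*(-1))))*49 + 12 = (-35*1/61 + 39/(((-1*9 + 8/(-4))*(-1))))*49 + 12 = (-35/61 + 39/(((-9 + 8*(-¼))*(-1))))*49 + 12 = (-35/61 + 39/(((-9 - 2)*(-1))))*49 + 12 = (-35/61 + 39/((-11*(-1))))*49 + 12 = (-35/61 + 39/11)*49 + 12 = (1994/671)*49 + 12 = 97706/671 + 12 = 105758/671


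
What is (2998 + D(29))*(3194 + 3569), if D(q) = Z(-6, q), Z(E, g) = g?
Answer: 20471601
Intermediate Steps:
D(q) = q
(2998 + D(29))*(3194 + 3569) = (2998 + 29)*(3194 + 3569) = 3027*6763 = 20471601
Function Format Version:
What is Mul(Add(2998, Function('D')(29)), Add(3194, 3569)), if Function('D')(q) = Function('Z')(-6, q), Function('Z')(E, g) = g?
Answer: 20471601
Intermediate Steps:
Function('D')(q) = q
Mul(Add(2998, Function('D')(29)), Add(3194, 3569)) = Mul(Add(2998, 29), Add(3194, 3569)) = Mul(3027, 6763) = 20471601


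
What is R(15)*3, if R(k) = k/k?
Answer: 3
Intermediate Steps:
R(k) = 1
R(15)*3 = 1*3 = 3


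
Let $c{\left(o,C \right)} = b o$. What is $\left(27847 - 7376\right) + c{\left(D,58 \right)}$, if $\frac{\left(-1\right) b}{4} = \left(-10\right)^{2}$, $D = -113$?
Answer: $65671$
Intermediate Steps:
$b = -400$ ($b = - 4 \left(-10\right)^{2} = \left(-4\right) 100 = -400$)
$c{\left(o,C \right)} = - 400 o$
$\left(27847 - 7376\right) + c{\left(D,58 \right)} = \left(27847 - 7376\right) - -45200 = 20471 + 45200 = 65671$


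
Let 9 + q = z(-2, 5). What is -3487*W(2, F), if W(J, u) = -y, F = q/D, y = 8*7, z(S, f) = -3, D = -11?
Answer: 195272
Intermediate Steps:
q = -12 (q = -9 - 3 = -12)
y = 56
F = 12/11 (F = -12/(-11) = -12*(-1/11) = 12/11 ≈ 1.0909)
W(J, u) = -56 (W(J, u) = -1*56 = -56)
-3487*W(2, F) = -3487*(-56) = 195272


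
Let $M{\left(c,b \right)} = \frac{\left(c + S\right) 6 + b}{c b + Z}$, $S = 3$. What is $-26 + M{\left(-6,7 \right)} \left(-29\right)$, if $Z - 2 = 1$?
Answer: $- \frac{1333}{39} \approx -34.18$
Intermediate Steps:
$Z = 3$ ($Z = 2 + 1 = 3$)
$M{\left(c,b \right)} = \frac{18 + b + 6 c}{3 + b c}$ ($M{\left(c,b \right)} = \frac{\left(c + 3\right) 6 + b}{c b + 3} = \frac{\left(3 + c\right) 6 + b}{b c + 3} = \frac{\left(18 + 6 c\right) + b}{3 + b c} = \frac{18 + b + 6 c}{3 + b c}$)
$-26 + M{\left(-6,7 \right)} \left(-29\right) = -26 + \frac{18 + 7 + 6 \left(-6\right)}{3 + 7 \left(-6\right)} \left(-29\right) = -26 + \frac{18 + 7 - 36}{3 - 42} \left(-29\right) = -26 + \frac{1}{-39} \left(-11\right) \left(-29\right) = -26 + \left(- \frac{1}{39}\right) \left(-11\right) \left(-29\right) = -26 + \frac{11}{39} \left(-29\right) = -26 - \frac{319}{39} = - \frac{1333}{39}$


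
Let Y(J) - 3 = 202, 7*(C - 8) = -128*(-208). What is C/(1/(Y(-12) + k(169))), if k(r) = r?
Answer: 9978320/7 ≈ 1.4255e+6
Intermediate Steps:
C = 26680/7 (C = 8 + (-128*(-208))/7 = 8 + (1/7)*26624 = 8 + 26624/7 = 26680/7 ≈ 3811.4)
Y(J) = 205 (Y(J) = 3 + 202 = 205)
C/(1/(Y(-12) + k(169))) = 26680/(7*(1/(205 + 169))) = 26680/(7*(1/374)) = (26680/7)*374 = 9978320/7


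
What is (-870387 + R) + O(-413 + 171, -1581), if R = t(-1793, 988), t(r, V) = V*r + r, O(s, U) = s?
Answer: -2643906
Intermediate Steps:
t(r, V) = r + V*r
R = -1773277 (R = -1793*(1 + 988) = -1793*989 = -1773277)
(-870387 + R) + O(-413 + 171, -1581) = (-870387 - 1773277) + (-413 + 171) = -2643664 - 242 = -2643906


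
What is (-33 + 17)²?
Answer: 256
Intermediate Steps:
(-33 + 17)² = (-16)² = 256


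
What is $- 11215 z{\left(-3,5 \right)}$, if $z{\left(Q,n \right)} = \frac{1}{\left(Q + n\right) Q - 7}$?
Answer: $\frac{11215}{13} \approx 862.69$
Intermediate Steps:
$z{\left(Q,n \right)} = \frac{1}{-7 + Q \left(Q + n\right)}$ ($z{\left(Q,n \right)} = \frac{1}{Q \left(Q + n\right) - 7} = \frac{1}{-7 + Q \left(Q + n\right)}$)
$- 11215 z{\left(-3,5 \right)} = - \frac{11215}{-7 + \left(-3\right)^{2} - 15} = - \frac{11215}{-7 + 9 - 15} = - \frac{11215}{-13} = \left(-11215\right) \left(- \frac{1}{13}\right) = \frac{11215}{13}$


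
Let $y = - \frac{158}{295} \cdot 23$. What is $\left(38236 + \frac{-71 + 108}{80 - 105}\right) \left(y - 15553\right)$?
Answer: $- \frac{4389102091647}{7375} \approx -5.9513 \cdot 10^{8}$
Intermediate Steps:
$y = - \frac{3634}{295}$ ($y = \left(-158\right) \frac{1}{295} \cdot 23 = \left(- \frac{158}{295}\right) 23 = - \frac{3634}{295} \approx -12.319$)
$\left(38236 + \frac{-71 + 108}{80 - 105}\right) \left(y - 15553\right) = \left(38236 + \frac{-71 + 108}{80 - 105}\right) \left(- \frac{3634}{295} - 15553\right) = \left(38236 + \frac{1}{-25} \cdot 37\right) \left(- \frac{4591769}{295}\right) = \left(38236 - \frac{37}{25}\right) \left(- \frac{4591769}{295}\right) = \frac{955863}{25} \left(- \frac{4591769}{295}\right) = - \frac{4389102091647}{7375}$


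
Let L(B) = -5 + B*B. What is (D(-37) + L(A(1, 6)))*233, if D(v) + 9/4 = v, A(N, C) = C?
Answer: -7689/4 ≈ -1922.3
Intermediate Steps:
L(B) = -5 + B²
D(v) = -9/4 + v
(D(-37) + L(A(1, 6)))*233 = ((-9/4 - 37) + (-5 + 6²))*233 = (-157/4 + (-5 + 36))*233 = (-157/4 + 31)*233 = -33/4*233 = -7689/4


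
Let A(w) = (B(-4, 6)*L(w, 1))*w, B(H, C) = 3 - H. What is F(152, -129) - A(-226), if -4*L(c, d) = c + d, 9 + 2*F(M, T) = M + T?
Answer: 177989/2 ≈ 88995.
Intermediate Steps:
F(M, T) = -9/2 + M/2 + T/2 (F(M, T) = -9/2 + (M + T)/2 = -9/2 + (M/2 + T/2) = -9/2 + M/2 + T/2)
L(c, d) = -c/4 - d/4 (L(c, d) = -(c + d)/4 = -c/4 - d/4)
A(w) = w*(-7/4 - 7*w/4) (A(w) = ((3 - 1*(-4))*(-w/4 - ¼*1))*w = ((3 + 4)*(-w/4 - ¼))*w = (7*(-¼ - w/4))*w = (-7/4 - 7*w/4)*w = w*(-7/4 - 7*w/4))
F(152, -129) - A(-226) = (-9/2 + (½)*152 + (½)*(-129)) - (-7)*(-226)*(1 - 226)/4 = (-9/2 + 76 - 129/2) - (-7)*(-226)*(-225)/4 = 7 - 1*(-177975/2) = 7 + 177975/2 = 177989/2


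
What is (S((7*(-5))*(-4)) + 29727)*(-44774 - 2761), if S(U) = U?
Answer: -1419727845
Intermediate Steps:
(S((7*(-5))*(-4)) + 29727)*(-44774 - 2761) = ((7*(-5))*(-4) + 29727)*(-44774 - 2761) = (-35*(-4) + 29727)*(-47535) = (140 + 29727)*(-47535) = 29867*(-47535) = -1419727845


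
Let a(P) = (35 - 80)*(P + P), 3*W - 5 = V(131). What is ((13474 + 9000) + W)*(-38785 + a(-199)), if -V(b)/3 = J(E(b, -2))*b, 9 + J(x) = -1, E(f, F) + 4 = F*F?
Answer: -1489577375/3 ≈ -4.9653e+8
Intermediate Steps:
E(f, F) = -4 + F**2 (E(f, F) = -4 + F*F = -4 + F**2)
J(x) = -10 (J(x) = -9 - 1 = -10)
V(b) = 30*b (V(b) = -(-30)*b = 30*b)
W = 3935/3 (W = 5/3 + (30*131)/3 = 5/3 + (1/3)*3930 = 5/3 + 1310 = 3935/3 ≈ 1311.7)
a(P) = -90*P
((13474 + 9000) + W)*(-38785 + a(-199)) = ((13474 + 9000) + 3935/3)*(-38785 - 90*(-199)) = (22474 + 3935/3)*(-38785 + 17910) = (71357/3)*(-20875) = -1489577375/3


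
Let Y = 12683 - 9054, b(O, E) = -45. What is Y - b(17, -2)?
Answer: 3674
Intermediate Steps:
Y = 3629
Y - b(17, -2) = 3629 - 1*(-45) = 3629 + 45 = 3674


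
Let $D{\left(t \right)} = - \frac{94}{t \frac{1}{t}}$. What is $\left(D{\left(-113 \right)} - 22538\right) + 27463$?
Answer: $4831$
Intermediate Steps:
$D{\left(t \right)} = -94$ ($D{\left(t \right)} = - \frac{94}{1} = \left(-94\right) 1 = -94$)
$\left(D{\left(-113 \right)} - 22538\right) + 27463 = \left(-94 - 22538\right) + 27463 = -22632 + 27463 = 4831$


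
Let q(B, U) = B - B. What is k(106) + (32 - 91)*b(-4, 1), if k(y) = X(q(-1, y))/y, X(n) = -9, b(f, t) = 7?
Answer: -43787/106 ≈ -413.08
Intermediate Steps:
q(B, U) = 0
k(y) = -9/y
k(106) + (32 - 91)*b(-4, 1) = -9/106 + (32 - 91)*7 = -9*1/106 - 59*7 = -9/106 - 413 = -43787/106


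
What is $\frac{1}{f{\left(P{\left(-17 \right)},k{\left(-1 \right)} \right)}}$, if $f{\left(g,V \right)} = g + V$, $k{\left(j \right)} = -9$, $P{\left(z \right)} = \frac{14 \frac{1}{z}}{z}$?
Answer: $- \frac{289}{2587} \approx -0.11171$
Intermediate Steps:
$P{\left(z \right)} = \frac{14}{z^{2}}$
$f{\left(g,V \right)} = V + g$
$\frac{1}{f{\left(P{\left(-17 \right)},k{\left(-1 \right)} \right)}} = \frac{1}{-9 + \frac{14}{289}} = \frac{1}{- \frac{2587}{289}} = - \frac{289}{2587}$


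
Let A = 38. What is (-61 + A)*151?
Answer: -3473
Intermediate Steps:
(-61 + A)*151 = (-61 + 38)*151 = -23*151 = -3473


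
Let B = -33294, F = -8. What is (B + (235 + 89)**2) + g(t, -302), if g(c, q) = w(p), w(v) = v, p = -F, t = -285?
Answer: 71690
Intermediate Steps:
p = 8 (p = -1*(-8) = 8)
g(c, q) = 8
(B + (235 + 89)**2) + g(t, -302) = (-33294 + (235 + 89)**2) + 8 = (-33294 + 324**2) + 8 = (-33294 + 104976) + 8 = 71682 + 8 = 71690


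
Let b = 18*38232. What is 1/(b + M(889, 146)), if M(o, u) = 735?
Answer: 1/688911 ≈ 1.4516e-6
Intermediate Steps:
b = 688176
1/(b + M(889, 146)) = 1/(688176 + 735) = 1/688911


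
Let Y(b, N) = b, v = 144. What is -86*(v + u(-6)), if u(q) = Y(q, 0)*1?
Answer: -11868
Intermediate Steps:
u(q) = q (u(q) = q*1 = q)
-86*(v + u(-6)) = -86*(144 - 6) = -86*138 = -11868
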